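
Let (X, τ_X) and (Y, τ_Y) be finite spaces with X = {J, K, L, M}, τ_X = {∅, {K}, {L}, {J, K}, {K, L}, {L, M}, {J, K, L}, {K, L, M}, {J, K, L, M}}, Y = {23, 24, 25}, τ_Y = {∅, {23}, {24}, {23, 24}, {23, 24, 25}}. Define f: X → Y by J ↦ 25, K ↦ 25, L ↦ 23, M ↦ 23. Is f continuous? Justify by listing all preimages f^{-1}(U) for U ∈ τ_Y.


f IS continuous.

Compute f^{-1}(U) for each U ∈ τ_Y:
  U = ∅: f^{-1}(U) = ∅ ∈ τ_X ✓.
  U = {23}: f^{-1}(U) = {L, M} ∈ τ_X ✓.
  U = {24}: f^{-1}(U) = ∅ ∈ τ_X ✓.
  U = {23, 24}: f^{-1}(U) = {L, M} ∈ τ_X ✓.
  U = {23, 24, 25}: f^{-1}(U) = {J, K, L, M} ∈ τ_X ✓.
Every preimage lies in τ_X, so f IS continuous.


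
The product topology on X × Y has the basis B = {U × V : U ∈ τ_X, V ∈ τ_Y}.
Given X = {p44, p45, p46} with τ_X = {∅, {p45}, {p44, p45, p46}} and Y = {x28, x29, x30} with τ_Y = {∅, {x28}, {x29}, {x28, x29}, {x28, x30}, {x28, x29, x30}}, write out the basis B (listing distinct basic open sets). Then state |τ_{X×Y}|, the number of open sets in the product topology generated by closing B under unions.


Basis B = {∅ × ∅, {p45} × {x28}, {p45} × {x29}, {p45} × {x28, x29}, {p45} × {x28, x30}, {p44, p45, p46} × {x28}, {p44, p45, p46} × {x29}, {p45} × {x28, x29, x30}, {p44, p45, p46} × {x28, x29}, {p44, p45, p46} × {x28, x30}, {p44, p45, p46} × {x28, x29, x30}}; |τ_{X×Y}| = 18.

Enumerate products U × V with U ∈ τ_X, V ∈ τ_Y (deduplicated):
  ∅ × ∅ = {} (∅)
  {p45} × {x28} = {(p45,x28)}
  {p45} × {x29} = {(p45,x29)}
  {p45} × {x28, x29} = {(p45,x28), (p45,x29)}
  {p45} × {x28, x30} = {(p45,x28), (p45,x30)}
  {p44, p45, p46} × {x28} = {(p44,x28), (p45,x28), (p46,x28)}
  {p44, p45, p46} × {x29} = {(p44,x29), (p45,x29), (p46,x29)}
  {p45} × {x28, x29, x30} = {(p45,x28), (p45,x29), (p45,x30)}
  {p44, p45, p46} × {x28, x29} = {(p44,x28), (p44,x29), (p45,x28), (p45,x29), (p46,x28), (p46,x29)}
  {p44, p45, p46} × {x28, x30} = {(p44,x28), (p44,x30), (p45,x28), (p45,x30), (p46,x28), (p46,x30)}
  {p44, p45, p46} × {x28, x29, x30} = {(p44,x28), (p44,x29), (p44,x30), (p45,x28), (p45,x29), (p45,x30), (p46,x28), (p46,x29), (p46,x30)}
These 11 distinct sets form the basis B.
Close under arbitrary unions to get τ_{X×Y}; counting gives |τ_{X×Y}| = 18.


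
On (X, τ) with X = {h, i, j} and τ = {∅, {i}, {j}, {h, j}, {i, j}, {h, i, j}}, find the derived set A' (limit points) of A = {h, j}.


A' = {h}

For each x ∈ X, list the open sets U ∈ τ with x ∈ U, then check whether U ∩ (A ∖ {x}) ≠ ∅ for every such U.
  x = h: opens ∋ x are {h, j}, {h, i, j}; each meets A ∖ {h}, so x IS a limit point.
  x = i: open {i} ∋ x has {i} ∩ (A ∖ {i}) = ∅, so x is NOT a limit point.
  x = j: open {j} ∋ x has {j} ∩ (A ∖ {j}) = ∅, so x is NOT a limit point.
Collecting: A' = {h}.


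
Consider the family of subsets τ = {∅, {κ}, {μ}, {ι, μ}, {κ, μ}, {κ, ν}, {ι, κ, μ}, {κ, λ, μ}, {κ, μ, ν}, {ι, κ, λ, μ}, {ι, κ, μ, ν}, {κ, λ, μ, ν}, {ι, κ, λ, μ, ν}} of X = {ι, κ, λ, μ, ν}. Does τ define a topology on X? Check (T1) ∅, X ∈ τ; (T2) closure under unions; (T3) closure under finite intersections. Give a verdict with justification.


τ IS a topology on X.

Axiom (T1): ∅ ∈ τ? Yes; X ∈ τ? Yes.
Axiom (T2/T3): check pairwise unions and intersections of members of τ.
All pairwise intersections and unions checked — each lies in τ. Therefore τ satisfies (T1), (T2), (T3): it IS a topology on X.


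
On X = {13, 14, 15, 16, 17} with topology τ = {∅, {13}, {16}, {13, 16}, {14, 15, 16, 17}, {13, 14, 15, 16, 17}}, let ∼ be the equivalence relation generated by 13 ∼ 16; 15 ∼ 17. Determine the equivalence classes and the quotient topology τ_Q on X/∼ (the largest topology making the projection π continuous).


X/∼ = {[13=16], [14], [15=17]}; |τ_Q| = 3.

Equivalence classes: [13=16], [14], [15=17].
Quotient map π: X → X/∼ sends 13 ↦ [13=16], 14 ↦ [14], 15 ↦ [15=17], 16 ↦ [13=16], 17 ↦ [15=17].
For each subset V ⊆ X/∼, compute π^{-1}(V) ⊆ X and check whether π^{-1}(V) ∈ τ. V is open in τ_Q iff π^{-1}(V) ∈ τ.
  V = {}: π^{-1}(V) = ∅ ∈ τ ✓.
  V = {[13=16]}: π^{-1}(V) = {13, 16} ∈ τ ✓.
  V = {[14]}: π^{-1}(V) = {14} ∉ τ ✗.
  V = {[13=16], [14]}: π^{-1}(V) = {13, 14, 16} ∉ τ ✗.
  V = {[15=17]}: π^{-1}(V) = {15, 17} ∉ τ ✗.
  V = {[13=16], [15=17]}: π^{-1}(V) = {13, 15, 16, 17} ∉ τ ✗.
  V = {[14], [15=17]}: π^{-1}(V) = {14, 15, 17} ∉ τ ✗.
  V = {[13=16], [14], [15=17]}: π^{-1}(V) = {13, 14, 15, 16, 17} ∈ τ ✓.
Open sets in the quotient: τ_Q = {{}, {[13=16]}, {[13=16], [14], [15=17]}} (3 elements).


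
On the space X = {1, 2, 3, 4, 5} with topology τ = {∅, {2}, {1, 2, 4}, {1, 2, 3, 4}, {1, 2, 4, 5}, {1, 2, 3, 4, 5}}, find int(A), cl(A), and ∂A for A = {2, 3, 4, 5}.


int(A) = {2}, cl(A) = {1, 2, 3, 4, 5}, ∂A = {1, 3, 4, 5}.

Closed sets in (X, τ) are complements of opens:
  closed(X, τ) = {∅, {3}, {5}, {3, 5}, {1, 3, 4, 5}, {1, 2, 3, 4, 5}}.
int(A) = ⋃ {U ∈ τ : U ⊆ A}. Opens contained in A: ∅, {2}.
Taking the union of these: int(A) = {2}.
cl(A) = ⋂ {C closed : A ⊆ C}. Closed sets containing A: {1, 2, 3, 4, 5}.
Intersecting these: cl(A) = {1, 2, 3, 4, 5}.
∂A = cl(A) ∖ int(A) = {1, 2, 3, 4, 5} ∖ {2} = {1, 3, 4, 5}.


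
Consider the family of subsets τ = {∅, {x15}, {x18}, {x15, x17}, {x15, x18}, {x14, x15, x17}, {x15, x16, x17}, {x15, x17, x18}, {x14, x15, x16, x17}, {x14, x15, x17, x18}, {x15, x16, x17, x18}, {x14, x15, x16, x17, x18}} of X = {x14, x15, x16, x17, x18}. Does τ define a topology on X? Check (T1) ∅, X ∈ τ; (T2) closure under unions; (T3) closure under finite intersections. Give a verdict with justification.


τ IS a topology on X.

Axiom (T1): ∅ ∈ τ? Yes; X ∈ τ? Yes.
Axiom (T2/T3): check pairwise unions and intersections of members of τ.
All pairwise intersections and unions checked — each lies in τ. Therefore τ satisfies (T1), (T2), (T3): it IS a topology on X.


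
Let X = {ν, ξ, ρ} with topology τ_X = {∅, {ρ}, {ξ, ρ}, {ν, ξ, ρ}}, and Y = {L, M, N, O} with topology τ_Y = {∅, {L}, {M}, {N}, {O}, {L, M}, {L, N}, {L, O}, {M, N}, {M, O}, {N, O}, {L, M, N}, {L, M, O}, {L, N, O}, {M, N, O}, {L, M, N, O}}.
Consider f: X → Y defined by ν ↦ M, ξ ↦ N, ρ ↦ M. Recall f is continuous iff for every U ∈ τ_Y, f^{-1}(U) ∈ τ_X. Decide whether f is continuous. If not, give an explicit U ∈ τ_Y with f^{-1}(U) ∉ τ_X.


f is NOT continuous.

Compute f^{-1}(U) for each U ∈ τ_Y:
  U = ∅: f^{-1}(U) = ∅ ∈ τ_X ✓.
  U = {L}: f^{-1}(U) = ∅ ∈ τ_X ✓.
  U = {M}: f^{-1}(U) = {ν, ρ} ∉ τ_X ✗.
  U = {N}: f^{-1}(U) = {ξ} ∉ τ_X ✗.
  U = {O}: f^{-1}(U) = ∅ ∈ τ_X ✓.
  U = {L, M}: f^{-1}(U) = {ν, ρ} ∉ τ_X ✗.
  U = {L, N}: f^{-1}(U) = {ξ} ∉ τ_X ✗.
  U = {L, O}: f^{-1}(U) = ∅ ∈ τ_X ✓.
  U = {M, N}: f^{-1}(U) = {ν, ξ, ρ} ∈ τ_X ✓.
  U = {M, O}: f^{-1}(U) = {ν, ρ} ∉ τ_X ✗.
  U = {N, O}: f^{-1}(U) = {ξ} ∉ τ_X ✗.
  U = {L, M, N}: f^{-1}(U) = {ν, ξ, ρ} ∈ τ_X ✓.
  U = {L, M, O}: f^{-1}(U) = {ν, ρ} ∉ τ_X ✗.
  U = {L, N, O}: f^{-1}(U) = {ξ} ∉ τ_X ✗.
  U = {M, N, O}: f^{-1}(U) = {ν, ξ, ρ} ∈ τ_X ✓.
  U = {L, M, N, O}: f^{-1}(U) = {ν, ξ, ρ} ∈ τ_X ✓.
Found U = {M} with f^{-1}(U) = {ν, ρ} not in τ_X. Therefore f is NOT continuous.


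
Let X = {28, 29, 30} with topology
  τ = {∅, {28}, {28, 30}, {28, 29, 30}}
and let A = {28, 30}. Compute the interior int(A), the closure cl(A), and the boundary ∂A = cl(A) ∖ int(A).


int(A) = {28, 30}, cl(A) = {28, 29, 30}, ∂A = {29}.

Closed sets in (X, τ) are complements of opens:
  closed(X, τ) = {∅, {29}, {29, 30}, {28, 29, 30}}.
int(A) = ⋃ {U ∈ τ : U ⊆ A}. Opens contained in A: ∅, {28}, {28, 30}.
Taking the union of these: int(A) = {28, 30}.
cl(A) = ⋂ {C closed : A ⊆ C}. Closed sets containing A: {28, 29, 30}.
Intersecting these: cl(A) = {28, 29, 30}.
∂A = cl(A) ∖ int(A) = {28, 29, 30} ∖ {28, 30} = {29}.


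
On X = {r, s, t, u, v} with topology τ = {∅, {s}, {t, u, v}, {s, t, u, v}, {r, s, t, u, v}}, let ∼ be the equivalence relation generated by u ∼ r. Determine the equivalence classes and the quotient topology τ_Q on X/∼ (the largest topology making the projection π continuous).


X/∼ = {[r=u], [s], [t], [v]}; |τ_Q| = 3.

Equivalence classes: [r=u], [s], [t], [v].
Quotient map π: X → X/∼ sends r ↦ [r=u], s ↦ [s], t ↦ [t], u ↦ [r=u], v ↦ [v].
For each subset V ⊆ X/∼, compute π^{-1}(V) ⊆ X and check whether π^{-1}(V) ∈ τ. V is open in τ_Q iff π^{-1}(V) ∈ τ.
  V = {}: π^{-1}(V) = ∅ ∈ τ ✓.
  V = {[r=u]}: π^{-1}(V) = {r, u} ∉ τ ✗.
  V = {[s]}: π^{-1}(V) = {s} ∈ τ ✓.
  V = {[r=u], [s]}: π^{-1}(V) = {r, s, u} ∉ τ ✗.
  V = {[t]}: π^{-1}(V) = {t} ∉ τ ✗.
  V = {[r=u], [t]}: π^{-1}(V) = {r, t, u} ∉ τ ✗.
  V = {[s], [t]}: π^{-1}(V) = {s, t} ∉ τ ✗.
  V = {[r=u], [s], [t]}: π^{-1}(V) = {r, s, t, u} ∉ τ ✗.
  V = {[v]}: π^{-1}(V) = {v} ∉ τ ✗.
  V = {[r=u], [v]}: π^{-1}(V) = {r, u, v} ∉ τ ✗.
  V = {[s], [v]}: π^{-1}(V) = {s, v} ∉ τ ✗.
  V = {[r=u], [s], [v]}: π^{-1}(V) = {r, s, u, v} ∉ τ ✗.
  V = {[t], [v]}: π^{-1}(V) = {t, v} ∉ τ ✗.
  V = {[r=u], [t], [v]}: π^{-1}(V) = {r, t, u, v} ∉ τ ✗.
  V = {[s], [t], [v]}: π^{-1}(V) = {s, t, v} ∉ τ ✗.
  V = {[r=u], [s], [t], [v]}: π^{-1}(V) = {r, s, t, u, v} ∈ τ ✓.
Open sets in the quotient: τ_Q = {{}, {[s]}, {[r=u], [s], [t], [v]}} (3 elements).


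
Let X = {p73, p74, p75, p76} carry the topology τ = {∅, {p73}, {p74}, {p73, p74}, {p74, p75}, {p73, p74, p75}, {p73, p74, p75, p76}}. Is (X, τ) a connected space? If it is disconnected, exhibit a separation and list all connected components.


(X, τ) is connected.

Find clopen sets (U ∈ τ with X ∖ U ∈ τ):
  U = ∅, X ∖ U = {p73, p74, p75, p76} — both open, so U is clopen.
  U = {p73, p74, p75, p76}, X ∖ U = ∅ — both open, so U is clopen.
Only trivial clopens (∅ and X) exist, so (X, τ) is connected.
Compute connected components by grouping points that agree on all clopens:
  component: {p73, p74, p75, p76}


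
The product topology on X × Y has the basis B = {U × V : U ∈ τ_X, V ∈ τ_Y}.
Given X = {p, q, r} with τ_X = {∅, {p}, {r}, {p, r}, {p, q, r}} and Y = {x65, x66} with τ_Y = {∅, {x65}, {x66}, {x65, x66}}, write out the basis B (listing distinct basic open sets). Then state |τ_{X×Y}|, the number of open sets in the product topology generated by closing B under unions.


Basis B = {∅ × ∅, {p} × {x65}, {p} × {x66}, {r} × {x65}, {r} × {x66}, {p} × {x65, x66}, {p, r} × {x65}, {p, r} × {x66}, {r} × {x65, x66}, {p, q, r} × {x65}, {p, q, r} × {x66}, {p, r} × {x65, x66}, {p, q, r} × {x65, x66}}; |τ_{X×Y}| = 25.

Enumerate products U × V with U ∈ τ_X, V ∈ τ_Y (deduplicated):
  ∅ × ∅ = {} (∅)
  {p} × {x65} = {(p,x65)}
  {p} × {x66} = {(p,x66)}
  {r} × {x65} = {(r,x65)}
  {r} × {x66} = {(r,x66)}
  {p} × {x65, x66} = {(p,x65), (p,x66)}
  {p, r} × {x65} = {(p,x65), (r,x65)}
  {p, r} × {x66} = {(p,x66), (r,x66)}
  {r} × {x65, x66} = {(r,x65), (r,x66)}
  {p, q, r} × {x65} = {(p,x65), (q,x65), (r,x65)}
  {p, q, r} × {x66} = {(p,x66), (q,x66), (r,x66)}
  {p, r} × {x65, x66} = {(p,x65), (p,x66), (r,x65), (r,x66)}
  {p, q, r} × {x65, x66} = {(p,x65), (p,x66), (q,x65), (q,x66), (r,x65), (r,x66)}
These 13 distinct sets form the basis B.
Close under arbitrary unions to get τ_{X×Y}; counting gives |τ_{X×Y}| = 25.


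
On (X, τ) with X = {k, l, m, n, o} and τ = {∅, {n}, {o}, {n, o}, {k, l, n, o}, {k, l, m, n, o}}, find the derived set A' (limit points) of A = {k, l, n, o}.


A' = {k, l, m}

For each x ∈ X, list the open sets U ∈ τ with x ∈ U, then check whether U ∩ (A ∖ {x}) ≠ ∅ for every such U.
  x = k: opens ∋ x are {k, l, n, o}, {k, l, m, n, o}; each meets A ∖ {k}, so x IS a limit point.
  x = l: opens ∋ x are {k, l, n, o}, {k, l, m, n, o}; each meets A ∖ {l}, so x IS a limit point.
  x = m: opens ∋ x are {k, l, m, n, o}; each meets A ∖ {m}, so x IS a limit point.
  x = n: open {n} ∋ x has {n} ∩ (A ∖ {n}) = ∅, so x is NOT a limit point.
  x = o: open {o} ∋ x has {o} ∩ (A ∖ {o}) = ∅, so x is NOT a limit point.
Collecting: A' = {k, l, m}.


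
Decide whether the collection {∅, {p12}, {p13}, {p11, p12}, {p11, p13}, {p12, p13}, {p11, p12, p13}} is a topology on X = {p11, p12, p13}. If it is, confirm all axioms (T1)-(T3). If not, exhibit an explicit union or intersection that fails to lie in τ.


τ is NOT a topology on X.

Axiom (T1): ∅ ∈ τ? Yes; X ∈ τ? Yes.
Axiom (T2/T3): check pairwise unions and intersections of members of τ.
Counterexample for (T3): {p11, p12} ∩ {p11, p13} = {p11} ∉ τ. Therefore τ is NOT a topology.


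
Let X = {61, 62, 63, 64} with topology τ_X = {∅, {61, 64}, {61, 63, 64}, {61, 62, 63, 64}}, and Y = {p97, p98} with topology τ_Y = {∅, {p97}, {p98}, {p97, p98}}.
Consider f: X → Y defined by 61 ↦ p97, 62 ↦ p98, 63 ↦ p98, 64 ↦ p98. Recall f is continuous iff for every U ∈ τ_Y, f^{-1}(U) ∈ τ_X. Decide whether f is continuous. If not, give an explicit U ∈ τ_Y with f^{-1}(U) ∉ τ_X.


f is NOT continuous.

Compute f^{-1}(U) for each U ∈ τ_Y:
  U = ∅: f^{-1}(U) = ∅ ∈ τ_X ✓.
  U = {p97}: f^{-1}(U) = {61} ∉ τ_X ✗.
  U = {p98}: f^{-1}(U) = {62, 63, 64} ∉ τ_X ✗.
  U = {p97, p98}: f^{-1}(U) = {61, 62, 63, 64} ∈ τ_X ✓.
Found U = {p97} with f^{-1}(U) = {61} not in τ_X. Therefore f is NOT continuous.


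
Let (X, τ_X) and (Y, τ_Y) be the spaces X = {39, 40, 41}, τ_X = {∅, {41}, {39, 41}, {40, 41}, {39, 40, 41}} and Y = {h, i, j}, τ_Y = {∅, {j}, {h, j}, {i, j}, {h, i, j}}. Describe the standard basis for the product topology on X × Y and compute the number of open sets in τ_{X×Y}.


Basis B = {∅ × ∅, {41} × {j}, {39, 41} × {j}, {40, 41} × {j}, {41} × {h, j}, {41} × {i, j}, {39, 40, 41} × {j}, {41} × {h, i, j}, {39, 41} × {h, j}, {39, 41} × {i, j}, {40, 41} × {h, j}, {40, 41} × {i, j}, {39, 41} × {h, i, j}, {39, 40, 41} × {h, j}, {39, 40, 41} × {i, j}, {40, 41} × {h, i, j}, {39, 40, 41} × {h, i, j}}; |τ_{X×Y}| = 48.

Enumerate products U × V with U ∈ τ_X, V ∈ τ_Y (deduplicated):
  ∅ × ∅ = {} (∅)
  {41} × {j} = {(41,j)}
  {39, 41} × {j} = {(39,j), (41,j)}
  {40, 41} × {j} = {(40,j), (41,j)}
  {41} × {h, j} = {(41,h), (41,j)}
  {41} × {i, j} = {(41,i), (41,j)}
  {39, 40, 41} × {j} = {(39,j), (40,j), (41,j)}
  {41} × {h, i, j} = {(41,h), (41,i), (41,j)}
  {39, 41} × {h, j} = {(39,h), (39,j), (41,h), (41,j)}
  {39, 41} × {i, j} = {(39,i), (39,j), (41,i), (41,j)}
  {40, 41} × {h, j} = {(40,h), (40,j), (41,h), (41,j)}
  {40, 41} × {i, j} = {(40,i), (40,j), (41,i), (41,j)}
  {39, 41} × {h, i, j} = {(39,h), (39,i), (39,j), (41,h), (41,i), (41,j)}
  {39, 40, 41} × {h, j} = {(39,h), (39,j), (40,h), (40,j), (41,h), (41,j)}
  {39, 40, 41} × {i, j} = {(39,i), (39,j), (40,i), (40,j), (41,i), (41,j)}
  {40, 41} × {h, i, j} = {(40,h), (40,i), (40,j), (41,h), (41,i), (41,j)}
  {39, 40, 41} × {h, i, j} = {(39,h), (39,i), (39,j), (40,h), (40,i), (40,j), (41,h), (41,i), (41,j)}
These 17 distinct sets form the basis B.
Close under arbitrary unions to get τ_{X×Y}; counting gives |τ_{X×Y}| = 48.


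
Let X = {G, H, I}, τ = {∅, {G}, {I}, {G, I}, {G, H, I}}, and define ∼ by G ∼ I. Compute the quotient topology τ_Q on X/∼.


X/∼ = {[G=I], [H]}; |τ_Q| = 3.

Equivalence classes: [G=I], [H].
Quotient map π: X → X/∼ sends G ↦ [G=I], H ↦ [H], I ↦ [G=I].
For each subset V ⊆ X/∼, compute π^{-1}(V) ⊆ X and check whether π^{-1}(V) ∈ τ. V is open in τ_Q iff π^{-1}(V) ∈ τ.
  V = {}: π^{-1}(V) = ∅ ∈ τ ✓.
  V = {[G=I]}: π^{-1}(V) = {G, I} ∈ τ ✓.
  V = {[H]}: π^{-1}(V) = {H} ∉ τ ✗.
  V = {[G=I], [H]}: π^{-1}(V) = {G, H, I} ∈ τ ✓.
Open sets in the quotient: τ_Q = {{}, {[G=I]}, {[G=I], [H]}} (3 elements).


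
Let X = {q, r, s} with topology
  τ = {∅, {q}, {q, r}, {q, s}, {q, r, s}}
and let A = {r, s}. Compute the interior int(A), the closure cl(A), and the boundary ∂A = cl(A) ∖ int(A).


int(A) = ∅, cl(A) = {r, s}, ∂A = {r, s}.

Closed sets in (X, τ) are complements of opens:
  closed(X, τ) = {∅, {r}, {s}, {r, s}, {q, r, s}}.
int(A) = ⋃ {U ∈ τ : U ⊆ A}. Opens contained in A: ∅.
Taking the union of these: int(A) = ∅.
cl(A) = ⋂ {C closed : A ⊆ C}. Closed sets containing A: {r, s}, {q, r, s}.
Intersecting these: cl(A) = {r, s}.
∂A = cl(A) ∖ int(A) = {r, s} ∖ ∅ = {r, s}.


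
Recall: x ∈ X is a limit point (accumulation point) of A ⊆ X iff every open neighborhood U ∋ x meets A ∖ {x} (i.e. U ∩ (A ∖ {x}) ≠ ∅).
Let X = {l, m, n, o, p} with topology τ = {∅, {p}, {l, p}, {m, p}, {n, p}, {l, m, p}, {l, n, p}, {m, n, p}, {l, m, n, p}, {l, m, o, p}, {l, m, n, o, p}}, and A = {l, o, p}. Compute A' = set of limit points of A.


A' = {l, m, n, o}

For each x ∈ X, list the open sets U ∈ τ with x ∈ U, then check whether U ∩ (A ∖ {x}) ≠ ∅ for every such U.
  x = l: opens ∋ x are {l, p}, {l, m, p}, {l, n, p}, {l, m, n, p}, {l, m, o, p}, {l, m, n, o, p}; each meets A ∖ {l}, so x IS a limit point.
  x = m: opens ∋ x are {m, p}, {l, m, p}, {m, n, p}, {l, m, n, p}, {l, m, o, p}, {l, m, n, o, p}; each meets A ∖ {m}, so x IS a limit point.
  x = n: opens ∋ x are {n, p}, {l, n, p}, {m, n, p}, {l, m, n, p}, {l, m, n, o, p}; each meets A ∖ {n}, so x IS a limit point.
  x = o: opens ∋ x are {l, m, o, p}, {l, m, n, o, p}; each meets A ∖ {o}, so x IS a limit point.
  x = p: open {p} ∋ x has {p} ∩ (A ∖ {p}) = ∅, so x is NOT a limit point.
Collecting: A' = {l, m, n, o}.


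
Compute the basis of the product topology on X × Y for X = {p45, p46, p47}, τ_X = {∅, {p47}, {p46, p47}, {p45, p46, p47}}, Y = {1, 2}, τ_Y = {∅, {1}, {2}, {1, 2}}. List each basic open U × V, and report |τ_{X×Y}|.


Basis B = {∅ × ∅, {p47} × {1}, {p47} × {2}, {p46, p47} × {1}, {p46, p47} × {2}, {p47} × {1, 2}, {p45, p46, p47} × {1}, {p45, p46, p47} × {2}, {p46, p47} × {1, 2}, {p45, p46, p47} × {1, 2}}; |τ_{X×Y}| = 16.

Enumerate products U × V with U ∈ τ_X, V ∈ τ_Y (deduplicated):
  ∅ × ∅ = {} (∅)
  {p47} × {1} = {(p47,1)}
  {p47} × {2} = {(p47,2)}
  {p46, p47} × {1} = {(p46,1), (p47,1)}
  {p46, p47} × {2} = {(p46,2), (p47,2)}
  {p47} × {1, 2} = {(p47,1), (p47,2)}
  {p45, p46, p47} × {1} = {(p45,1), (p46,1), (p47,1)}
  {p45, p46, p47} × {2} = {(p45,2), (p46,2), (p47,2)}
  {p46, p47} × {1, 2} = {(p46,1), (p46,2), (p47,1), (p47,2)}
  {p45, p46, p47} × {1, 2} = {(p45,1), (p45,2), (p46,1), (p46,2), (p47,1), (p47,2)}
These 10 distinct sets form the basis B.
Close under arbitrary unions to get τ_{X×Y}; counting gives |τ_{X×Y}| = 16.


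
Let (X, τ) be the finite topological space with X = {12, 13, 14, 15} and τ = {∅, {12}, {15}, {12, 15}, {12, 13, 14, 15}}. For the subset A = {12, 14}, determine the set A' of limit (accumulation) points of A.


A' = {13, 14}

For each x ∈ X, list the open sets U ∈ τ with x ∈ U, then check whether U ∩ (A ∖ {x}) ≠ ∅ for every such U.
  x = 12: open {12} ∋ x has {12} ∩ (A ∖ {12}) = ∅, so x is NOT a limit point.
  x = 13: opens ∋ x are {12, 13, 14, 15}; each meets A ∖ {13}, so x IS a limit point.
  x = 14: opens ∋ x are {12, 13, 14, 15}; each meets A ∖ {14}, so x IS a limit point.
  x = 15: open {15} ∋ x has {15} ∩ (A ∖ {15}) = ∅, so x is NOT a limit point.
Collecting: A' = {13, 14}.


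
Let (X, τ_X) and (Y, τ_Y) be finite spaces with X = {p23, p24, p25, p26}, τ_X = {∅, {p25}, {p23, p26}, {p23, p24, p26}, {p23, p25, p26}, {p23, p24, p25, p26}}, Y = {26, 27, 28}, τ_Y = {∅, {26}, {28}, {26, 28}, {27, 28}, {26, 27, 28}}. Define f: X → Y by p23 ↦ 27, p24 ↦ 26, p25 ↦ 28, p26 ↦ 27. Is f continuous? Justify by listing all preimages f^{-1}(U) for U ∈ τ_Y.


f is NOT continuous.

Compute f^{-1}(U) for each U ∈ τ_Y:
  U = ∅: f^{-1}(U) = ∅ ∈ τ_X ✓.
  U = {26}: f^{-1}(U) = {p24} ∉ τ_X ✗.
  U = {28}: f^{-1}(U) = {p25} ∈ τ_X ✓.
  U = {26, 28}: f^{-1}(U) = {p24, p25} ∉ τ_X ✗.
  U = {27, 28}: f^{-1}(U) = {p23, p25, p26} ∈ τ_X ✓.
  U = {26, 27, 28}: f^{-1}(U) = {p23, p24, p25, p26} ∈ τ_X ✓.
Found U = {26} with f^{-1}(U) = {p24} not in τ_X. Therefore f is NOT continuous.


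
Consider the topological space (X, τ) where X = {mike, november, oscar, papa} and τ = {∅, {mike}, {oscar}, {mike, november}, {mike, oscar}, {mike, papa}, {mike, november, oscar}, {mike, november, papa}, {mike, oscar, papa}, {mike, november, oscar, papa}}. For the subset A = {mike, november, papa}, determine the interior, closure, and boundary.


int(A) = {mike, november, papa}, cl(A) = {mike, november, papa}, ∂A = ∅.

Closed sets in (X, τ) are complements of opens:
  closed(X, τ) = {∅, {november}, {oscar}, {papa}, {november, oscar}, {november, papa}, {oscar, papa}, {mike, november, papa}, {november, oscar, papa}, {mike, november, oscar, papa}}.
int(A) = ⋃ {U ∈ τ : U ⊆ A}. Opens contained in A: ∅, {mike}, {mike, november}, {mike, papa}, {mike, november, papa}.
Taking the union of these: int(A) = {mike, november, papa}.
cl(A) = ⋂ {C closed : A ⊆ C}. Closed sets containing A: {mike, november, papa}, {mike, november, oscar, papa}.
Intersecting these: cl(A) = {mike, november, papa}.
∂A = cl(A) ∖ int(A) = {mike, november, papa} ∖ {mike, november, papa} = ∅.


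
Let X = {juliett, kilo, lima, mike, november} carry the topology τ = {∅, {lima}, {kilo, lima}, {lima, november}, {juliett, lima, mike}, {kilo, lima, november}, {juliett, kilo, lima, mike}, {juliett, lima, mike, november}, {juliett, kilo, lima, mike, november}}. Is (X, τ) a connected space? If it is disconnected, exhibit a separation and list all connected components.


(X, τ) is connected.

Find clopen sets (U ∈ τ with X ∖ U ∈ τ):
  U = ∅, X ∖ U = {juliett, kilo, lima, mike, november} — both open, so U is clopen.
  U = {juliett, kilo, lima, mike, november}, X ∖ U = ∅ — both open, so U is clopen.
Only trivial clopens (∅ and X) exist, so (X, τ) is connected.
Compute connected components by grouping points that agree on all clopens:
  component: {juliett, kilo, lima, mike, november}


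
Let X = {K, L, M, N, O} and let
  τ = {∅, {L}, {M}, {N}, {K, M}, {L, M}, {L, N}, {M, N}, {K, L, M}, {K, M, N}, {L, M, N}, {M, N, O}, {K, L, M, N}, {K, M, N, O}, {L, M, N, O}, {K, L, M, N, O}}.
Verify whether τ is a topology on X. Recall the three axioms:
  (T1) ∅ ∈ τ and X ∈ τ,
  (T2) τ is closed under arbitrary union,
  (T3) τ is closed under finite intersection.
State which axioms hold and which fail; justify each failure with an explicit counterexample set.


τ IS a topology on X.

Axiom (T1): ∅ ∈ τ? Yes; X ∈ τ? Yes.
Axiom (T2/T3): check pairwise unions and intersections of members of τ.
All pairwise intersections and unions checked — each lies in τ. Therefore τ satisfies (T1), (T2), (T3): it IS a topology on X.


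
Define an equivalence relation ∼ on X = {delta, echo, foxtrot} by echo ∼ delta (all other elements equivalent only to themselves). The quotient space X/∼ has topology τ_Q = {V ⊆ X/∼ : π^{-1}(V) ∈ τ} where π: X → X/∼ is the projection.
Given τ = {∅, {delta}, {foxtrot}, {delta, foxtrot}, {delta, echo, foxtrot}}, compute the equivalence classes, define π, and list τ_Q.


X/∼ = {[delta=echo], [foxtrot]}; |τ_Q| = 3.

Equivalence classes: [delta=echo], [foxtrot].
Quotient map π: X → X/∼ sends delta ↦ [delta=echo], echo ↦ [delta=echo], foxtrot ↦ [foxtrot].
For each subset V ⊆ X/∼, compute π^{-1}(V) ⊆ X and check whether π^{-1}(V) ∈ τ. V is open in τ_Q iff π^{-1}(V) ∈ τ.
  V = {}: π^{-1}(V) = ∅ ∈ τ ✓.
  V = {[delta=echo]}: π^{-1}(V) = {delta, echo} ∉ τ ✗.
  V = {[foxtrot]}: π^{-1}(V) = {foxtrot} ∈ τ ✓.
  V = {[delta=echo], [foxtrot]}: π^{-1}(V) = {delta, echo, foxtrot} ∈ τ ✓.
Open sets in the quotient: τ_Q = {{}, {[foxtrot]}, {[delta=echo], [foxtrot]}} (3 elements).


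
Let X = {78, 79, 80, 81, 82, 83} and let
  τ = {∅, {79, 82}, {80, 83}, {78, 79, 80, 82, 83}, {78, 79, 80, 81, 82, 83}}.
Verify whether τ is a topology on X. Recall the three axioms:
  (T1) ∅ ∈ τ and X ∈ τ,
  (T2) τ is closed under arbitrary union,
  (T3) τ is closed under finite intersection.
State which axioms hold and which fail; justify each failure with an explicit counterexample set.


τ is NOT a topology on X.

Axiom (T1): ∅ ∈ τ? Yes; X ∈ τ? Yes.
Axiom (T2/T3): check pairwise unions and intersections of members of τ.
Counterexample for (T2): {79, 82} ∪ {80, 83} = {79, 80, 82, 83} ∉ τ. Therefore τ is NOT a topology.


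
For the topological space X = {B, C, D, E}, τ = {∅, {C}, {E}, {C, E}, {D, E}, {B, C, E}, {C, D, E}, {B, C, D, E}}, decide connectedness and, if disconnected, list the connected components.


(X, τ) is connected.

Find clopen sets (U ∈ τ with X ∖ U ∈ τ):
  U = ∅, X ∖ U = {B, C, D, E} — both open, so U is clopen.
  U = {B, C, D, E}, X ∖ U = ∅ — both open, so U is clopen.
Only trivial clopens (∅ and X) exist, so (X, τ) is connected.
Compute connected components by grouping points that agree on all clopens:
  component: {B, C, D, E}


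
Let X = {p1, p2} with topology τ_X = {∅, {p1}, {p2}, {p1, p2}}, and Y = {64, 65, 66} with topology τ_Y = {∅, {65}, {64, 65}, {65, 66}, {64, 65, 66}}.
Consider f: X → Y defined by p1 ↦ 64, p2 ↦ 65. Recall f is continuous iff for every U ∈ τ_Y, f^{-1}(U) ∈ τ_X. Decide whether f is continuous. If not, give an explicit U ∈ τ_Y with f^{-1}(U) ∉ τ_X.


f IS continuous.

Compute f^{-1}(U) for each U ∈ τ_Y:
  U = ∅: f^{-1}(U) = ∅ ∈ τ_X ✓.
  U = {65}: f^{-1}(U) = {p2} ∈ τ_X ✓.
  U = {64, 65}: f^{-1}(U) = {p1, p2} ∈ τ_X ✓.
  U = {65, 66}: f^{-1}(U) = {p2} ∈ τ_X ✓.
  U = {64, 65, 66}: f^{-1}(U) = {p1, p2} ∈ τ_X ✓.
Every preimage lies in τ_X, so f IS continuous.


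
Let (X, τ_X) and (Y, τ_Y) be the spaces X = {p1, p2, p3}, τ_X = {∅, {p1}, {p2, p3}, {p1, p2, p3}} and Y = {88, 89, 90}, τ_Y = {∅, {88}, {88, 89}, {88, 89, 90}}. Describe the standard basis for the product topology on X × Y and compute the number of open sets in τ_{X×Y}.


Basis B = {∅ × ∅, {p1} × {88}, {p1} × {88, 89}, {p2, p3} × {88}, {p1} × {88, 89, 90}, {p1, p2, p3} × {88}, {p2, p3} × {88, 89}, {p1, p2, p3} × {88, 89}, {p2, p3} × {88, 89, 90}, {p1, p2, p3} × {88, 89, 90}}; |τ_{X×Y}| = 16.

Enumerate products U × V with U ∈ τ_X, V ∈ τ_Y (deduplicated):
  ∅ × ∅ = {} (∅)
  {p1} × {88} = {(p1,88)}
  {p1} × {88, 89} = {(p1,88), (p1,89)}
  {p2, p3} × {88} = {(p2,88), (p3,88)}
  {p1} × {88, 89, 90} = {(p1,88), (p1,89), (p1,90)}
  {p1, p2, p3} × {88} = {(p1,88), (p2,88), (p3,88)}
  {p2, p3} × {88, 89} = {(p2,88), (p2,89), (p3,88), (p3,89)}
  {p1, p2, p3} × {88, 89} = {(p1,88), (p1,89), (p2,88), (p2,89), (p3,88), (p3,89)}
  {p2, p3} × {88, 89, 90} = {(p2,88), (p2,89), (p2,90), (p3,88), (p3,89), (p3,90)}
  {p1, p2, p3} × {88, 89, 90} = {(p1,88), (p1,89), (p1,90), (p2,88), (p2,89), (p2,90), (p3,88), (p3,89), (p3,90)}
These 10 distinct sets form the basis B.
Close under arbitrary unions to get τ_{X×Y}; counting gives |τ_{X×Y}| = 16.


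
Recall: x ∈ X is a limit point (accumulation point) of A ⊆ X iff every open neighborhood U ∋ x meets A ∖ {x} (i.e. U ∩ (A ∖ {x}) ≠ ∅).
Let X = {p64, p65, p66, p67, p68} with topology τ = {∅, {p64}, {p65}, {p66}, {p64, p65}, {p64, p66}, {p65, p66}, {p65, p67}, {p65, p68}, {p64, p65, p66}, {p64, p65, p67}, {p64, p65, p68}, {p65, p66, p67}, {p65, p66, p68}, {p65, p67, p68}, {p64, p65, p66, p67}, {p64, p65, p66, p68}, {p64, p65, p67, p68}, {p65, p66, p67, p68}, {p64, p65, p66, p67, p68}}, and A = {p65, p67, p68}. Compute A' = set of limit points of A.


A' = {p67, p68}

For each x ∈ X, list the open sets U ∈ τ with x ∈ U, then check whether U ∩ (A ∖ {x}) ≠ ∅ for every such U.
  x = p64: open {p64} ∋ x has {p64} ∩ (A ∖ {p64}) = ∅, so x is NOT a limit point.
  x = p65: open {p65} ∋ x has {p65} ∩ (A ∖ {p65}) = ∅, so x is NOT a limit point.
  x = p66: open {p66} ∋ x has {p66} ∩ (A ∖ {p66}) = ∅, so x is NOT a limit point.
  x = p67: opens ∋ x are {p65, p67}, {p64, p65, p67}, {p65, p66, p67}, {p65, p67, p68}, {p64, p65, p66, p67}, {p64, p65, p67, p68}, {p65, p66, p67, p68}, {p64, p65, p66, p67, p68}; each meets A ∖ {p67}, so x IS a limit point.
  x = p68: opens ∋ x are {p65, p68}, {p64, p65, p68}, {p65, p66, p68}, {p65, p67, p68}, {p64, p65, p66, p68}, {p64, p65, p67, p68}, {p65, p66, p67, p68}, {p64, p65, p66, p67, p68}; each meets A ∖ {p68}, so x IS a limit point.
Collecting: A' = {p67, p68}.


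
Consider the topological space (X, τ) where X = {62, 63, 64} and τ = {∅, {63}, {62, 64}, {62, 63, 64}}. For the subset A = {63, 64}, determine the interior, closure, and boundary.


int(A) = {63}, cl(A) = {62, 63, 64}, ∂A = {62, 64}.

Closed sets in (X, τ) are complements of opens:
  closed(X, τ) = {∅, {63}, {62, 64}, {62, 63, 64}}.
int(A) = ⋃ {U ∈ τ : U ⊆ A}. Opens contained in A: ∅, {63}.
Taking the union of these: int(A) = {63}.
cl(A) = ⋂ {C closed : A ⊆ C}. Closed sets containing A: {62, 63, 64}.
Intersecting these: cl(A) = {62, 63, 64}.
∂A = cl(A) ∖ int(A) = {62, 63, 64} ∖ {63} = {62, 64}.


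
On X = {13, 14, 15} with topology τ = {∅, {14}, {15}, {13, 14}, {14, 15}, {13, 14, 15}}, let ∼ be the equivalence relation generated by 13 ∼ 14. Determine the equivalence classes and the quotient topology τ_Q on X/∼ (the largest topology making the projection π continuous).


X/∼ = {[13=14], [15]}; |τ_Q| = 4.

Equivalence classes: [13=14], [15].
Quotient map π: X → X/∼ sends 13 ↦ [13=14], 14 ↦ [13=14], 15 ↦ [15].
For each subset V ⊆ X/∼, compute π^{-1}(V) ⊆ X and check whether π^{-1}(V) ∈ τ. V is open in τ_Q iff π^{-1}(V) ∈ τ.
  V = {}: π^{-1}(V) = ∅ ∈ τ ✓.
  V = {[13=14]}: π^{-1}(V) = {13, 14} ∈ τ ✓.
  V = {[15]}: π^{-1}(V) = {15} ∈ τ ✓.
  V = {[13=14], [15]}: π^{-1}(V) = {13, 14, 15} ∈ τ ✓.
Open sets in the quotient: τ_Q = {{}, {[13=14]}, {[15]}, {[13=14], [15]}} (4 elements).


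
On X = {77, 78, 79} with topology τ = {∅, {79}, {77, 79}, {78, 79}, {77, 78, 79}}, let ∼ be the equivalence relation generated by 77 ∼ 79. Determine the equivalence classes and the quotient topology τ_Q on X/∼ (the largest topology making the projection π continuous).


X/∼ = {[77=79], [78]}; |τ_Q| = 3.

Equivalence classes: [77=79], [78].
Quotient map π: X → X/∼ sends 77 ↦ [77=79], 78 ↦ [78], 79 ↦ [77=79].
For each subset V ⊆ X/∼, compute π^{-1}(V) ⊆ X and check whether π^{-1}(V) ∈ τ. V is open in τ_Q iff π^{-1}(V) ∈ τ.
  V = {}: π^{-1}(V) = ∅ ∈ τ ✓.
  V = {[77=79]}: π^{-1}(V) = {77, 79} ∈ τ ✓.
  V = {[78]}: π^{-1}(V) = {78} ∉ τ ✗.
  V = {[77=79], [78]}: π^{-1}(V) = {77, 78, 79} ∈ τ ✓.
Open sets in the quotient: τ_Q = {{}, {[77=79]}, {[77=79], [78]}} (3 elements).


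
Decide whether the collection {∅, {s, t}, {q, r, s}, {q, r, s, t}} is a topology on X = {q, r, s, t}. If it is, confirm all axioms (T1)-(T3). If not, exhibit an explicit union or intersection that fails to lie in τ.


τ is NOT a topology on X.

Axiom (T1): ∅ ∈ τ? Yes; X ∈ τ? Yes.
Axiom (T2/T3): check pairwise unions and intersections of members of τ.
Counterexample for (T3): {s, t} ∩ {q, r, s} = {s} ∉ τ. Therefore τ is NOT a topology.


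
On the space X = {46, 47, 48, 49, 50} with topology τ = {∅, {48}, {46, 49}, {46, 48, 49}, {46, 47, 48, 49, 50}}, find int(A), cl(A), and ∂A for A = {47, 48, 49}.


int(A) = {48}, cl(A) = {46, 47, 48, 49, 50}, ∂A = {46, 47, 49, 50}.

Closed sets in (X, τ) are complements of opens:
  closed(X, τ) = {∅, {47, 50}, {47, 48, 50}, {46, 47, 49, 50}, {46, 47, 48, 49, 50}}.
int(A) = ⋃ {U ∈ τ : U ⊆ A}. Opens contained in A: ∅, {48}.
Taking the union of these: int(A) = {48}.
cl(A) = ⋂ {C closed : A ⊆ C}. Closed sets containing A: {46, 47, 48, 49, 50}.
Intersecting these: cl(A) = {46, 47, 48, 49, 50}.
∂A = cl(A) ∖ int(A) = {46, 47, 48, 49, 50} ∖ {48} = {46, 47, 49, 50}.


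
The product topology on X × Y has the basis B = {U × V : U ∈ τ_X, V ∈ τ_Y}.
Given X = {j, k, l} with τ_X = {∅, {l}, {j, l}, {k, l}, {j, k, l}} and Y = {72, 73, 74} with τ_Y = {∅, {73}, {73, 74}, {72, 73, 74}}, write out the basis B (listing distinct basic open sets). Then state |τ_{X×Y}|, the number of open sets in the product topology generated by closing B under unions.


Basis B = {∅ × ∅, {l} × {73}, {j, l} × {73}, {k, l} × {73}, {l} × {73, 74}, {j, k, l} × {73}, {l} × {72, 73, 74}, {j, l} × {73, 74}, {k, l} × {73, 74}, {j, l} × {72, 73, 74}, {j, k, l} × {73, 74}, {k, l} × {72, 73, 74}, {j, k, l} × {72, 73, 74}}; |τ_{X×Y}| = 30.

Enumerate products U × V with U ∈ τ_X, V ∈ τ_Y (deduplicated):
  ∅ × ∅ = {} (∅)
  {l} × {73} = {(l,73)}
  {j, l} × {73} = {(j,73), (l,73)}
  {k, l} × {73} = {(k,73), (l,73)}
  {l} × {73, 74} = {(l,73), (l,74)}
  {j, k, l} × {73} = {(j,73), (k,73), (l,73)}
  {l} × {72, 73, 74} = {(l,72), (l,73), (l,74)}
  {j, l} × {73, 74} = {(j,73), (j,74), (l,73), (l,74)}
  {k, l} × {73, 74} = {(k,73), (k,74), (l,73), (l,74)}
  {j, l} × {72, 73, 74} = {(j,72), (j,73), (j,74), (l,72), (l,73), (l,74)}
  {j, k, l} × {73, 74} = {(j,73), (j,74), (k,73), (k,74), (l,73), (l,74)}
  {k, l} × {72, 73, 74} = {(k,72), (k,73), (k,74), (l,72), (l,73), (l,74)}
  {j, k, l} × {72, 73, 74} = {(j,72), (j,73), (j,74), (k,72), (k,73), (k,74), (l,72), (l,73), (l,74)}
These 13 distinct sets form the basis B.
Close under arbitrary unions to get τ_{X×Y}; counting gives |τ_{X×Y}| = 30.


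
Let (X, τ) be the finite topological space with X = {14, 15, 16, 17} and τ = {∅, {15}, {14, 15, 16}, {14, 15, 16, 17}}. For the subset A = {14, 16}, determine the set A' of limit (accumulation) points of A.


A' = {14, 16, 17}

For each x ∈ X, list the open sets U ∈ τ with x ∈ U, then check whether U ∩ (A ∖ {x}) ≠ ∅ for every such U.
  x = 14: opens ∋ x are {14, 15, 16}, {14, 15, 16, 17}; each meets A ∖ {14}, so x IS a limit point.
  x = 15: open {15} ∋ x has {15} ∩ (A ∖ {15}) = ∅, so x is NOT a limit point.
  x = 16: opens ∋ x are {14, 15, 16}, {14, 15, 16, 17}; each meets A ∖ {16}, so x IS a limit point.
  x = 17: opens ∋ x are {14, 15, 16, 17}; each meets A ∖ {17}, so x IS a limit point.
Collecting: A' = {14, 16, 17}.


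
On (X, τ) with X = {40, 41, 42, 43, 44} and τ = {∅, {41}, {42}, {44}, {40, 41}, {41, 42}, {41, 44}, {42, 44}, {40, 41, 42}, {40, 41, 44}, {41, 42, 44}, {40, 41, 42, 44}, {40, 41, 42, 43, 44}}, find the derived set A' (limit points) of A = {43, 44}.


A' = {43}

For each x ∈ X, list the open sets U ∈ τ with x ∈ U, then check whether U ∩ (A ∖ {x}) ≠ ∅ for every such U.
  x = 40: open {40, 41} ∋ x has {40, 41} ∩ (A ∖ {40}) = ∅, so x is NOT a limit point.
  x = 41: open {41} ∋ x has {41} ∩ (A ∖ {41}) = ∅, so x is NOT a limit point.
  x = 42: open {42} ∋ x has {42} ∩ (A ∖ {42}) = ∅, so x is NOT a limit point.
  x = 43: opens ∋ x are {40, 41, 42, 43, 44}; each meets A ∖ {43}, so x IS a limit point.
  x = 44: open {44} ∋ x has {44} ∩ (A ∖ {44}) = ∅, so x is NOT a limit point.
Collecting: A' = {43}.


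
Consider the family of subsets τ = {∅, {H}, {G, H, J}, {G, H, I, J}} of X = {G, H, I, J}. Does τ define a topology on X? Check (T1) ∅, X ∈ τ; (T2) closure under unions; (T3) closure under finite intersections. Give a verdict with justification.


τ IS a topology on X.

Axiom (T1): ∅ ∈ τ? Yes; X ∈ τ? Yes.
Axiom (T2/T3): check pairwise unions and intersections of members of τ.
All pairwise intersections and unions checked — each lies in τ. Therefore τ satisfies (T1), (T2), (T3): it IS a topology on X.


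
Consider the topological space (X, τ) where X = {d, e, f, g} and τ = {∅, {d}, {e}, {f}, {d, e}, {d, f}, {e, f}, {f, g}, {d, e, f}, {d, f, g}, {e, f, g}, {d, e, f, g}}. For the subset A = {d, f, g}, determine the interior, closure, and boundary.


int(A) = {d, f, g}, cl(A) = {d, f, g}, ∂A = ∅.

Closed sets in (X, τ) are complements of opens:
  closed(X, τ) = {∅, {d}, {e}, {g}, {d, e}, {d, g}, {e, g}, {f, g}, {d, e, g}, {d, f, g}, {e, f, g}, {d, e, f, g}}.
int(A) = ⋃ {U ∈ τ : U ⊆ A}. Opens contained in A: ∅, {d}, {f}, {d, f}, {f, g}, {d, f, g}.
Taking the union of these: int(A) = {d, f, g}.
cl(A) = ⋂ {C closed : A ⊆ C}. Closed sets containing A: {d, f, g}, {d, e, f, g}.
Intersecting these: cl(A) = {d, f, g}.
∂A = cl(A) ∖ int(A) = {d, f, g} ∖ {d, f, g} = ∅.


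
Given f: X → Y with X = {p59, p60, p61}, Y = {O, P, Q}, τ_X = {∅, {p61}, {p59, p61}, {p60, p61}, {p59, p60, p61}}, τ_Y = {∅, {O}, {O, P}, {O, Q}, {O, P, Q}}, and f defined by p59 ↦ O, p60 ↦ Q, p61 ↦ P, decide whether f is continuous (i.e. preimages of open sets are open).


f is NOT continuous.

Compute f^{-1}(U) for each U ∈ τ_Y:
  U = ∅: f^{-1}(U) = ∅ ∈ τ_X ✓.
  U = {O}: f^{-1}(U) = {p59} ∉ τ_X ✗.
  U = {O, P}: f^{-1}(U) = {p59, p61} ∈ τ_X ✓.
  U = {O, Q}: f^{-1}(U) = {p59, p60} ∉ τ_X ✗.
  U = {O, P, Q}: f^{-1}(U) = {p59, p60, p61} ∈ τ_X ✓.
Found U = {O} with f^{-1}(U) = {p59} not in τ_X. Therefore f is NOT continuous.


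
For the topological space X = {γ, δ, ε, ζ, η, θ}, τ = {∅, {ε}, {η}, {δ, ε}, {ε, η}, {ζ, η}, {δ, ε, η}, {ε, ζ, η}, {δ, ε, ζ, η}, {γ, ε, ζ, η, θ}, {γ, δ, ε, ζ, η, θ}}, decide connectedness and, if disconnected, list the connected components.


(X, τ) is connected.

Find clopen sets (U ∈ τ with X ∖ U ∈ τ):
  U = ∅, X ∖ U = {γ, δ, ε, ζ, η, θ} — both open, so U is clopen.
  U = {γ, δ, ε, ζ, η, θ}, X ∖ U = ∅ — both open, so U is clopen.
Only trivial clopens (∅ and X) exist, so (X, τ) is connected.
Compute connected components by grouping points that agree on all clopens:
  component: {γ, δ, ε, ζ, η, θ}


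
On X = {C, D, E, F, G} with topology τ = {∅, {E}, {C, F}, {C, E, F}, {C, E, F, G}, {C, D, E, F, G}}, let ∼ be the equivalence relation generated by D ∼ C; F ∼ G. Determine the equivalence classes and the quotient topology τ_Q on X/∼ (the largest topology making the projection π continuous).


X/∼ = {[C=D], [E], [F=G]}; |τ_Q| = 3.

Equivalence classes: [C=D], [E], [F=G].
Quotient map π: X → X/∼ sends C ↦ [C=D], D ↦ [C=D], E ↦ [E], F ↦ [F=G], G ↦ [F=G].
For each subset V ⊆ X/∼, compute π^{-1}(V) ⊆ X and check whether π^{-1}(V) ∈ τ. V is open in τ_Q iff π^{-1}(V) ∈ τ.
  V = {}: π^{-1}(V) = ∅ ∈ τ ✓.
  V = {[C=D]}: π^{-1}(V) = {C, D} ∉ τ ✗.
  V = {[E]}: π^{-1}(V) = {E} ∈ τ ✓.
  V = {[C=D], [E]}: π^{-1}(V) = {C, D, E} ∉ τ ✗.
  V = {[F=G]}: π^{-1}(V) = {F, G} ∉ τ ✗.
  V = {[C=D], [F=G]}: π^{-1}(V) = {C, D, F, G} ∉ τ ✗.
  V = {[E], [F=G]}: π^{-1}(V) = {E, F, G} ∉ τ ✗.
  V = {[C=D], [E], [F=G]}: π^{-1}(V) = {C, D, E, F, G} ∈ τ ✓.
Open sets in the quotient: τ_Q = {{}, {[E]}, {[C=D], [E], [F=G]}} (3 elements).


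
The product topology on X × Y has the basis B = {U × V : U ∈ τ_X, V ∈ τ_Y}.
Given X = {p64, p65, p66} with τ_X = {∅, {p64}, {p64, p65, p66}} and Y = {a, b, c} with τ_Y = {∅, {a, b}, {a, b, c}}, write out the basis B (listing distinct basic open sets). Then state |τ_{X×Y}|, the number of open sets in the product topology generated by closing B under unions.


Basis B = {∅ × ∅, {p64} × {a, b}, {p64} × {a, b, c}, {p64, p65, p66} × {a, b}, {p64, p65, p66} × {a, b, c}}; |τ_{X×Y}| = 6.

Enumerate products U × V with U ∈ τ_X, V ∈ τ_Y (deduplicated):
  ∅ × ∅ = {} (∅)
  {p64} × {a, b} = {(p64,a), (p64,b)}
  {p64} × {a, b, c} = {(p64,a), (p64,b), (p64,c)}
  {p64, p65, p66} × {a, b} = {(p64,a), (p64,b), (p65,a), (p65,b), (p66,a), (p66,b)}
  {p64, p65, p66} × {a, b, c} = {(p64,a), (p64,b), (p64,c), (p65,a), (p65,b), (p65,c), (p66,a), (p66,b), (p66,c)}
These 5 distinct sets form the basis B.
Close under arbitrary unions to get τ_{X×Y}; counting gives |τ_{X×Y}| = 6.
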